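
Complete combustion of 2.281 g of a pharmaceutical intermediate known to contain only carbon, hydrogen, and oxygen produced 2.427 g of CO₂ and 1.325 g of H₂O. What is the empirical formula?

mol C = 2.427 g CO₂ ÷ 44.009 g/mol = 0.055148 mol
mol H = 2 × 1.325 g H₂O ÷ 18.015 g/mol = 0.14710 mol
mass O = 2.281 − (0.66238 + 0.14828) = 1.4703 g → mol O = 1.4703 ÷ 15.999 = 0.091902 mol
Divide by the smallest (0.055148 mol): C 1.000, H 2.667, O 1.666
Multiplying each by 3 gives whole numbers: C 3.00, H 8.00, O 5.00

C3H8O5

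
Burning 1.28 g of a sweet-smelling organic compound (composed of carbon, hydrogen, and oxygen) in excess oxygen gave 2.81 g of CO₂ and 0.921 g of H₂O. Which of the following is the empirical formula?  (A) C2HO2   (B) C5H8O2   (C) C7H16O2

mol C = 2.81 g CO₂ ÷ 44.009 g/mol = 0.06385 mol
mol H = 2 × 0.921 g H₂O ÷ 18.015 g/mol = 0.1022 mol
mass O = 1.28 − (0.7669 + 0.1031) = 0.4100 g → mol O = 0.4100 ÷ 15.999 = 0.02563 mol
Divide by the smallest (0.02563 mol): C 2.491, H 3.990, O 1.000
Multiplying each by 2 gives whole numbers: C 4.98, H 7.98, O 2.00

(B) C5H8O2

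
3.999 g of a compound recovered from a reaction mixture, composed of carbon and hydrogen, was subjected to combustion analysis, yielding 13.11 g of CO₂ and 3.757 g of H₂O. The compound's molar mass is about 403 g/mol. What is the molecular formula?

mol C = 13.11 g CO₂ ÷ 44.009 g/mol = 0.29789 mol
mol H = 2 × 3.757 g H₂O ÷ 18.015 g/mol = 0.41710 mol
Divide by the smallest (0.29789 mol): C 1.000, H 1.400
Multiplying each by 5 gives whole numbers: C 5.00, H 7.00
Empirical formula: C5H7
Empirical-formula mass = 67.11 g/mol; 403 ÷ 67.11 ≈ 6, so the molecular formula is C30H42.

C30H42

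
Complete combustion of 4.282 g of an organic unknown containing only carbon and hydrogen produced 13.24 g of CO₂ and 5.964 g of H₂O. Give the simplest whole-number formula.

C5H11

mol C = 13.24 g CO₂ ÷ 44.009 g/mol = 0.30085 mol
mol H = 2 × 5.964 g H₂O ÷ 18.015 g/mol = 0.66211 mol
Divide by the smallest (0.30085 mol): C 1.000, H 2.201
Multiplying each by 5 gives whole numbers: C 5.00, H 11.00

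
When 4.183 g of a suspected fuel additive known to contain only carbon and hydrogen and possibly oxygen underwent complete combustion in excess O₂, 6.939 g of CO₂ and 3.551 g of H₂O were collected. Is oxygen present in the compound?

mol C = 6.939 g CO₂ ÷ 44.009 g/mol = 0.15767 mol
mol H = 2 × 3.551 g H₂O ÷ 18.015 g/mol = 0.39423 mol
C and H account for only 2.2912 g of the 4.183 g sample; the remaining 1.8918 g must be oxygen.

yes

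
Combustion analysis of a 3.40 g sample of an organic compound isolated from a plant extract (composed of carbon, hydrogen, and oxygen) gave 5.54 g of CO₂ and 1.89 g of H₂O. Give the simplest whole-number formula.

C6H10O5

mol C = 5.54 g CO₂ ÷ 44.009 g/mol = 0.1259 mol
mol H = 2 × 1.89 g H₂O ÷ 18.015 g/mol = 0.2098 mol
mass O = 3.40 − (1.512 + 0.2115) = 1.677 g → mol O = 1.677 ÷ 15.999 = 0.1048 mol
Divide by the smallest (0.1048 mol): C 1.201, H 2.002, O 1.000
Multiplying each by 5 gives whole numbers: C 6.01, H 10.01, O 5.00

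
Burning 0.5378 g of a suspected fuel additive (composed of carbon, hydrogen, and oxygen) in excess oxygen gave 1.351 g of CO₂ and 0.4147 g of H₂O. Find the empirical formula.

mol C = 1.351 g CO₂ ÷ 44.009 g/mol = 0.030698 mol
mol H = 2 × 0.4147 g H₂O ÷ 18.015 g/mol = 0.046039 mol
mass O = 0.5378 − (0.36872 + 0.046408) = 0.12268 g → mol O = 0.12268 ÷ 15.999 = 0.0076677 mol
Divide by the smallest (0.0076677 mol): C 4.004, H 6.004, O 1.000

C4H6O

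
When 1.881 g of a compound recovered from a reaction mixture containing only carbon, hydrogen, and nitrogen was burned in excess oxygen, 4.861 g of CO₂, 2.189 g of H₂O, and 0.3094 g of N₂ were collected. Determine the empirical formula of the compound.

C5H11N

mol C = 4.861 g CO₂ ÷ 44.009 g/mol = 0.11045 mol
mol H = 2 × 2.189 g H₂O ÷ 18.015 g/mol = 0.24302 mol
mol N = 2 × 0.3094 g N₂ ÷ 28.014 g/mol = 0.022089 mol
Divide by the smallest (0.022089 mol): C 5.000, H 11.002, N 1.000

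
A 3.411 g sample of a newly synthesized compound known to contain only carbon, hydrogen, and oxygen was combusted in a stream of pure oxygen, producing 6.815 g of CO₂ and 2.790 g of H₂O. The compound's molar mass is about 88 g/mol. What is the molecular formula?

mol C = 6.815 g CO₂ ÷ 44.009 g/mol = 0.15485 mol
mol H = 2 × 2.790 g H₂O ÷ 18.015 g/mol = 0.30974 mol
mass O = 3.411 − (1.8600 + 0.31222) = 1.2388 g → mol O = 1.2388 ÷ 15.999 = 0.077431 mol
Divide by the smallest (0.077431 mol): C 2.000, H 4.000, O 1.000
Empirical formula: C2H4O
Empirical-formula mass = 44.05 g/mol; 88 ÷ 44.05 ≈ 2, so the molecular formula is C4H8O2.

C4H8O2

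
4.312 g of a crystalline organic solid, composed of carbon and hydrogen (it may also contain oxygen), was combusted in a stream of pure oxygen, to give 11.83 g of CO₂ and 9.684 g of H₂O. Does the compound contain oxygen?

mol C = 11.83 g CO₂ ÷ 44.009 g/mol = 0.26881 mol
mol H = 2 × 9.684 g H₂O ÷ 18.015 g/mol = 1.0751 mol
C and H together account for 4.3124 g — essentially the entire 4.312 g sample — so the compound contains no oxygen.

no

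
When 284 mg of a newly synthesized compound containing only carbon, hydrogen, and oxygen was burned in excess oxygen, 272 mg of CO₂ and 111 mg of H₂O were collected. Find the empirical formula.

mol C = 0.272 g CO₂ ÷ 44.009 g/mol = 0.006181 mol
mol H = 2 × 0.111 g H₂O ÷ 18.015 g/mol = 0.01232 mol
mass O = 0.284 − (0.07423 + 0.01242) = 0.1973 g → mol O = 0.1973 ÷ 15.999 = 0.01233 mol
Divide by the smallest (0.006181 mol): C 1.000, H 1.994, O 1.996

CH2O2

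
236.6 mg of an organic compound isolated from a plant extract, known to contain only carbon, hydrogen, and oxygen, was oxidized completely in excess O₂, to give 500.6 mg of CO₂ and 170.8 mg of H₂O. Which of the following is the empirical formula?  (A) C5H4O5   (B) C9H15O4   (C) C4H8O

(B) C9H15O4

mol C = 0.5006 g CO₂ ÷ 44.009 g/mol = 0.011375 mol
mol H = 2 × 0.1708 g H₂O ÷ 18.015 g/mol = 0.018962 mol
mass O = 0.2366 − (0.13662 + 0.019114) = 0.080862 g → mol O = 0.080862 ÷ 15.999 = 0.0050542 mol
Divide by the smallest (0.0050542 mol): C 2.251, H 3.752, O 1.000
Multiplying each by 4 gives whole numbers: C 9.00, H 15.01, O 4.00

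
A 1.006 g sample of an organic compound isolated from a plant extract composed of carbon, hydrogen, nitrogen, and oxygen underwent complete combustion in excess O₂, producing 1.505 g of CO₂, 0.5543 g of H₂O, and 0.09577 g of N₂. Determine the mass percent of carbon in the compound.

40.83%

mol C = 1.505 g CO₂ ÷ 44.009 g/mol = 0.034198 mol
mol H = 2 × 0.5543 g H₂O ÷ 18.015 g/mol = 0.061538 mol
mol N = 2 × 0.09577 g N₂ ÷ 28.014 g/mol = 0.0068373 mol
mass O = 1.006 − (0.41075 + 0.062030 + 0.095770) = 0.43745 g → mol O = 0.43745 ÷ 15.999 = 0.027343 mol
mass % C = 0.41075 g ÷ 1.006 g × 100%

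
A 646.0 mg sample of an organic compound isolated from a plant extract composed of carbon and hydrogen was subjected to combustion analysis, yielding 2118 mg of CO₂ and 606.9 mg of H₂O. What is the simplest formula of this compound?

C5H7

mol C = 2.118 g CO₂ ÷ 44.009 g/mol = 0.048127 mol
mol H = 2 × 0.6069 g H₂O ÷ 18.015 g/mol = 0.067377 mol
Divide by the smallest (0.048127 mol): C 1.000, H 1.400
Multiplying each by 5 gives whole numbers: C 5.00, H 7.00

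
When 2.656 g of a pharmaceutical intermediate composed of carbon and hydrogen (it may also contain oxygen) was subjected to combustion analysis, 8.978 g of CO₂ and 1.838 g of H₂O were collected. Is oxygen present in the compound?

no

mol C = 8.978 g CO₂ ÷ 44.009 g/mol = 0.20400 mol
mol H = 2 × 1.838 g H₂O ÷ 18.015 g/mol = 0.20405 mol
C and H together account for 2.6560 g — essentially the entire 2.656 g sample — so the compound contains no oxygen.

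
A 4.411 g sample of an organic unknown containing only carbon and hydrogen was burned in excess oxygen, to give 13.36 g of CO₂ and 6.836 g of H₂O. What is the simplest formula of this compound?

C2H5

mol C = 13.36 g CO₂ ÷ 44.009 g/mol = 0.30357 mol
mol H = 2 × 6.836 g H₂O ÷ 18.015 g/mol = 0.75892 mol
Divide by the smallest (0.30357 mol): C 1.000, H 2.500
Multiplying each by 2 gives whole numbers: C 2.00, H 5.00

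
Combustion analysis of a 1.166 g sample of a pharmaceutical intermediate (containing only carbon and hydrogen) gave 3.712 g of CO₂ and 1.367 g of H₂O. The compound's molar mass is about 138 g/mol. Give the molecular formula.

mol C = 3.712 g CO₂ ÷ 44.009 g/mol = 0.084346 mol
mol H = 2 × 1.367 g H₂O ÷ 18.015 g/mol = 0.15176 mol
Divide by the smallest (0.084346 mol): C 1.000, H 1.799
Multiplying each by 5 gives whole numbers: C 5.00, H 9.00
Empirical formula: C5H9
Empirical-formula mass = 69.13 g/mol; 138 ÷ 69.13 ≈ 2, so the molecular formula is C10H18.

C10H18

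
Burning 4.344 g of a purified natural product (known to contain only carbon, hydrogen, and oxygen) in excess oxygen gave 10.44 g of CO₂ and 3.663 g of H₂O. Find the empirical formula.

C7H12O2

mol C = 10.44 g CO₂ ÷ 44.009 g/mol = 0.23722 mol
mol H = 2 × 3.663 g H₂O ÷ 18.015 g/mol = 0.40666 mol
mass O = 4.344 − (2.8493 + 0.40991) = 1.0848 g → mol O = 1.0848 ÷ 15.999 = 0.067803 mol
Divide by the smallest (0.067803 mol): C 3.499, H 5.998, O 1.000
Multiplying each by 2 gives whole numbers: C 7.00, H 12.00, O 2.00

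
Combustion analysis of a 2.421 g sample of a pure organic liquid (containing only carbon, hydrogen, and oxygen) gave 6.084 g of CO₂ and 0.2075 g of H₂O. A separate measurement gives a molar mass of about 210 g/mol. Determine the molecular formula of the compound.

C12H2O4

mol C = 6.084 g CO₂ ÷ 44.009 g/mol = 0.13824 mol
mol H = 2 × 0.2075 g H₂O ÷ 18.015 g/mol = 0.023036 mol
mass O = 2.421 − (1.6605 + 0.023221) = 0.73733 g → mol O = 0.73733 ÷ 15.999 = 0.046086 mol
Divide by the smallest (0.023036 mol): C 6.001, H 1.000, O 2.001
Empirical formula: C6HO2
Empirical-formula mass = 105.07 g/mol; 210 ÷ 105.07 ≈ 2, so the molecular formula is C12H2O4.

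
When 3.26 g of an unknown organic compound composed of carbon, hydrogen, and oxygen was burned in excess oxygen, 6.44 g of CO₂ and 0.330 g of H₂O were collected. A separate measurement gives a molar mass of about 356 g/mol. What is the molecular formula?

mol C = 6.44 g CO₂ ÷ 44.009 g/mol = 0.1463 mol
mol H = 2 × 0.330 g H₂O ÷ 18.015 g/mol = 0.03664 mol
mass O = 3.26 − (1.758 + 0.03693) = 1.465 g → mol O = 1.465 ÷ 15.999 = 0.09160 mol
Divide by the smallest (0.03664 mol): C 3.994, H 1.000, O 2.500
Multiplying each by 2 gives whole numbers: C 7.99, H 2.00, O 5.00
Empirical formula: C8H2O5
Empirical-formula mass = 178.10 g/mol; 356 ÷ 178.10 ≈ 2, so the molecular formula is C16H4O10.

C16H4O10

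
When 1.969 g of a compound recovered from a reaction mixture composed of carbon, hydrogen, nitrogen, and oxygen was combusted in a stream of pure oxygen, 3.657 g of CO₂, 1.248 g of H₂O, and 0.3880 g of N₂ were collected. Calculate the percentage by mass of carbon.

50.69%

mol C = 3.657 g CO₂ ÷ 44.009 g/mol = 0.083097 mol
mol H = 2 × 1.248 g H₂O ÷ 18.015 g/mol = 0.13855 mol
mol N = 2 × 0.3880 g N₂ ÷ 28.014 g/mol = 0.027700 mol
mass O = 1.969 − (0.99807 + 0.13966 + 0.38800) = 0.44327 g → mol O = 0.44327 ÷ 15.999 = 0.027706 mol
mass % C = 0.99807 g ÷ 1.969 g × 100%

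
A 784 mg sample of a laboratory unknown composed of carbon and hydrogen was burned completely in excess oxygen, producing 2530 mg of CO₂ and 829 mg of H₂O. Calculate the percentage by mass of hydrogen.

11.8%

mol C = 2.53 g CO₂ ÷ 44.009 g/mol = 0.05749 mol
mol H = 2 × 0.829 g H₂O ÷ 18.015 g/mol = 0.09203 mol
mass % H = 0.09277 g ÷ 0.784 g × 100%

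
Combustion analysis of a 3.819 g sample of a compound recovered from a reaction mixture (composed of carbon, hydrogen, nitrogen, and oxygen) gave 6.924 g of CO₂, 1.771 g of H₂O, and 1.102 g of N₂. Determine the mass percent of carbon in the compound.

49.48%

mol C = 6.924 g CO₂ ÷ 44.009 g/mol = 0.15733 mol
mol H = 2 × 1.771 g H₂O ÷ 18.015 g/mol = 0.19661 mol
mol N = 2 × 1.102 g N₂ ÷ 28.014 g/mol = 0.078675 mol
mass O = 3.819 − (1.8897 + 0.19819 + 1.1020) = 0.62911 g → mol O = 0.62911 ÷ 15.999 = 0.039322 mol
mass % C = 1.8897 g ÷ 3.819 g × 100%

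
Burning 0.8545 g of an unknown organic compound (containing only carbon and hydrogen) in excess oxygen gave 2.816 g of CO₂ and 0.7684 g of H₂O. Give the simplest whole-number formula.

C3H4

mol C = 2.816 g CO₂ ÷ 44.009 g/mol = 0.063987 mol
mol H = 2 × 0.7684 g H₂O ÷ 18.015 g/mol = 0.085307 mol
Divide by the smallest (0.063987 mol): C 1.000, H 1.333
Multiplying each by 3 gives whole numbers: C 3.00, H 4.00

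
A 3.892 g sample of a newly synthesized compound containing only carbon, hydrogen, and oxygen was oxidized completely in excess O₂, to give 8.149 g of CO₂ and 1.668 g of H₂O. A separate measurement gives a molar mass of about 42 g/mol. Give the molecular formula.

mol C = 8.149 g CO₂ ÷ 44.009 g/mol = 0.18517 mol
mol H = 2 × 1.668 g H₂O ÷ 18.015 g/mol = 0.18518 mol
mass O = 3.892 − (2.2240 + 0.18666) = 1.4813 g → mol O = 1.4813 ÷ 15.999 = 0.092587 mol
Divide by the smallest (0.092587 mol): C 2.000, H 2.000, O 1.000
Empirical formula: C2H2O
Empirical-formula mass = 42.04 g/mol; 42 ÷ 42.04 ≈ 1, so the molecular formula is C2H2O.

C2H2O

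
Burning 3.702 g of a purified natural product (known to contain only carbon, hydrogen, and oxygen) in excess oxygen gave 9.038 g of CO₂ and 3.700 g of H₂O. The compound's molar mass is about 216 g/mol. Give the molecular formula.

mol C = 9.038 g CO₂ ÷ 44.009 g/mol = 0.20537 mol
mol H = 2 × 3.700 g H₂O ÷ 18.015 g/mol = 0.41077 mol
mass O = 3.702 − (2.4667 + 0.41405) = 0.82128 g → mol O = 0.82128 ÷ 15.999 = 0.051333 mol
Divide by the smallest (0.051333 mol): C 4.001, H 8.002, O 1.000
Empirical formula: C4H8O
Empirical-formula mass = 72.11 g/mol; 216 ÷ 72.11 ≈ 3, so the molecular formula is C12H24O3.

C12H24O3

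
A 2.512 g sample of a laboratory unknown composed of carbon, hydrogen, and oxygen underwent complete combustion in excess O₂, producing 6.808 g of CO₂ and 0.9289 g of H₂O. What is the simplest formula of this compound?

C9H6O2

mol C = 6.808 g CO₂ ÷ 44.009 g/mol = 0.15470 mol
mol H = 2 × 0.9289 g H₂O ÷ 18.015 g/mol = 0.10313 mol
mass O = 2.512 − (1.8580 + 0.10395) = 0.55000 g → mol O = 0.55000 ÷ 15.999 = 0.034377 mol
Divide by the smallest (0.034377 mol): C 4.500, H 3.000, O 1.000
Multiplying each by 2 gives whole numbers: C 9.00, H 6.00, O 2.00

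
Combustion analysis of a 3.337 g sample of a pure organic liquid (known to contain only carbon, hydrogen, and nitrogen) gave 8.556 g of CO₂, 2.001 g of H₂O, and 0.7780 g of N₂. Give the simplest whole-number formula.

C7H8N2

mol C = 8.556 g CO₂ ÷ 44.009 g/mol = 0.19441 mol
mol H = 2 × 2.001 g H₂O ÷ 18.015 g/mol = 0.22215 mol
mol N = 2 × 0.7780 g N₂ ÷ 28.014 g/mol = 0.055544 mol
Divide by the smallest (0.055544 mol): C 3.500, H 4.000, N 1.000
Multiplying each by 2 gives whole numbers: C 7.00, H 8.00, N 2.00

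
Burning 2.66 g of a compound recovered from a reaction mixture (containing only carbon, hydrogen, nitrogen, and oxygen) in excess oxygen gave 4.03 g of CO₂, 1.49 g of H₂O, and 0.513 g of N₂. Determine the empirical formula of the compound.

mol C = 4.03 g CO₂ ÷ 44.009 g/mol = 0.09157 mol
mol H = 2 × 1.49 g H₂O ÷ 18.015 g/mol = 0.1654 mol
mol N = 2 × 0.513 g N₂ ÷ 28.014 g/mol = 0.03662 mol
mass O = 2.66 − (1.100 + 0.1667 + 0.5130) = 0.8804 g → mol O = 0.8804 ÷ 15.999 = 0.05503 mol
Divide by the smallest (0.03662 mol): C 2.500, H 4.517, N 1.000, O 1.502
Multiplying each by 2 gives whole numbers: C 5.00, H 9.03, N 2.00, O 3.00

C5H9N2O3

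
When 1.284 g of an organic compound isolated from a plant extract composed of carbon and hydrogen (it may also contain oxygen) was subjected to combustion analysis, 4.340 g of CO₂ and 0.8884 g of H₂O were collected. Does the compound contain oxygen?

mol C = 4.340 g CO₂ ÷ 44.009 g/mol = 0.098616 mol
mol H = 2 × 0.8884 g H₂O ÷ 18.015 g/mol = 0.098629 mol
C and H together account for 1.2839 g — essentially the entire 1.284 g sample — so the compound contains no oxygen.

no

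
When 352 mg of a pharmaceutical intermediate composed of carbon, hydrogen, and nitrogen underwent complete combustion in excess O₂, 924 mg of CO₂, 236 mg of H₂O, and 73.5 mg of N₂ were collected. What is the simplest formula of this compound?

C4H5N

mol C = 0.924 g CO₂ ÷ 44.009 g/mol = 0.02100 mol
mol H = 2 × 0.236 g H₂O ÷ 18.015 g/mol = 0.02620 mol
mol N = 2 × 0.0735 g N₂ ÷ 28.014 g/mol = 0.005247 mol
Divide by the smallest (0.005247 mol): C 4.001, H 4.993, N 1.000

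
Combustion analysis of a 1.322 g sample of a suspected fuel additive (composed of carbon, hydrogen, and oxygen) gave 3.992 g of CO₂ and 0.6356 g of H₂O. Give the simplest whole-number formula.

C9H7O

mol C = 3.992 g CO₂ ÷ 44.009 g/mol = 0.090709 mol
mol H = 2 × 0.6356 g H₂O ÷ 18.015 g/mol = 0.070563 mol
mass O = 1.322 − (1.0895 + 0.071128) = 0.16137 g → mol O = 0.16137 ÷ 15.999 = 0.010086 mol
Divide by the smallest (0.010086 mol): C 8.993, H 6.996, O 1.000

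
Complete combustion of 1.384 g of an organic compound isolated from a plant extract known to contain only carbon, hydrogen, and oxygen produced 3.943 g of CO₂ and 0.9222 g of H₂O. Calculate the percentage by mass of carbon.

mol C = 3.943 g CO₂ ÷ 44.009 g/mol = 0.089595 mol
mol H = 2 × 0.9222 g H₂O ÷ 18.015 g/mol = 0.10238 mol
mass O = 1.384 − (1.0761 + 0.10320) = 0.20467 g → mol O = 0.20467 ÷ 15.999 = 0.012793 mol
mass % C = 1.0761 g ÷ 1.384 g × 100%

77.76%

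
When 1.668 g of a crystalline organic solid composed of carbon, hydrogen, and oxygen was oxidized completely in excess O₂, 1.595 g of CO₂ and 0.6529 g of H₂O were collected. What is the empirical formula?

mol C = 1.595 g CO₂ ÷ 44.009 g/mol = 0.036243 mol
mol H = 2 × 0.6529 g H₂O ÷ 18.015 g/mol = 0.072484 mol
mass O = 1.668 − (0.43531 + 0.073064) = 1.1596 g → mol O = 1.1596 ÷ 15.999 = 0.072481 mol
Divide by the smallest (0.036243 mol): C 1.000, H 2.000, O 2.000

CH2O2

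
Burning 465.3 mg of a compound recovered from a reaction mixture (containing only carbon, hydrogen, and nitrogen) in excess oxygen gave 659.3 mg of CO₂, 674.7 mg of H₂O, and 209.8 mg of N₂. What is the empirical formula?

mol C = 0.6593 g CO₂ ÷ 44.009 g/mol = 0.014981 mol
mol H = 2 × 0.6747 g H₂O ÷ 18.015 g/mol = 0.074904 mol
mol N = 2 × 0.2098 g N₂ ÷ 28.014 g/mol = 0.014978 mol
Divide by the smallest (0.014978 mol): C 1.000, H 5.001, N 1.000

CH5N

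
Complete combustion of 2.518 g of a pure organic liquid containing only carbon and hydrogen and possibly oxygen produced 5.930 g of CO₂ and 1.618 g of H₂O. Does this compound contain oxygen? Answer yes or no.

mol C = 5.930 g CO₂ ÷ 44.009 g/mol = 0.13475 mol
mol H = 2 × 1.618 g H₂O ÷ 18.015 g/mol = 0.17963 mol
C and H account for only 1.7995 g of the 2.518 g sample; the remaining 0.71851 g must be oxygen.

yes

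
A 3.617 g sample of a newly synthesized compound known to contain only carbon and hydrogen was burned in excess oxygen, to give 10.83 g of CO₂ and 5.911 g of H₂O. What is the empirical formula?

C3H8

mol C = 10.83 g CO₂ ÷ 44.009 g/mol = 0.24609 mol
mol H = 2 × 5.911 g H₂O ÷ 18.015 g/mol = 0.65623 mol
Divide by the smallest (0.24609 mol): C 1.000, H 2.667
Multiplying each by 3 gives whole numbers: C 3.00, H 8.00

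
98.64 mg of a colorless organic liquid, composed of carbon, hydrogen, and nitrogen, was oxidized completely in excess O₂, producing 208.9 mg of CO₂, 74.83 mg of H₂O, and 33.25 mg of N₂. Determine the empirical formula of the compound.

mol C = 0.2089 g CO₂ ÷ 44.009 g/mol = 0.0047468 mol
mol H = 2 × 0.07483 g H₂O ÷ 18.015 g/mol = 0.0083075 mol
mol N = 2 × 0.03325 g N₂ ÷ 28.014 g/mol = 0.0023738 mol
Divide by the smallest (0.0023738 mol): C 2.000, H 3.500, N 1.000
Multiplying each by 2 gives whole numbers: C 4.00, H 7.00, N 2.00

C4H7N2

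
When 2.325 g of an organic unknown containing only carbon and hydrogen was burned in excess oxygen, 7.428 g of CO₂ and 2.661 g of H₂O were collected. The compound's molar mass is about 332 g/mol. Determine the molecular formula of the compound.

mol C = 7.428 g CO₂ ÷ 44.009 g/mol = 0.16878 mol
mol H = 2 × 2.661 g H₂O ÷ 18.015 g/mol = 0.29542 mol
Divide by the smallest (0.16878 mol): C 1.000, H 1.750
Multiplying each by 4 gives whole numbers: C 4.00, H 7.00
Empirical formula: C4H7
Empirical-formula mass = 55.10 g/mol; 332 ÷ 55.10 ≈ 6, so the molecular formula is C24H42.

C24H42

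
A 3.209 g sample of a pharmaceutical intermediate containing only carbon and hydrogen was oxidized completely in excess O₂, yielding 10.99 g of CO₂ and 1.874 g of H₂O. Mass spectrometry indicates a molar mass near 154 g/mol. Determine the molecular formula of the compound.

C12H10

mol C = 10.99 g CO₂ ÷ 44.009 g/mol = 0.24972 mol
mol H = 2 × 1.874 g H₂O ÷ 18.015 g/mol = 0.20805 mol
Divide by the smallest (0.20805 mol): C 1.200, H 1.000
Multiplying each by 5 gives whole numbers: C 6.00, H 5.00
Empirical formula: C6H5
Empirical-formula mass = 77.11 g/mol; 154 ÷ 77.11 ≈ 2, so the molecular formula is C12H10.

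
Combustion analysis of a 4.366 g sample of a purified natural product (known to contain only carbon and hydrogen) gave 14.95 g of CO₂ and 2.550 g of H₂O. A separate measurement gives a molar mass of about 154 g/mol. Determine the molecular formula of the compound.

mol C = 14.95 g CO₂ ÷ 44.009 g/mol = 0.33970 mol
mol H = 2 × 2.550 g H₂O ÷ 18.015 g/mol = 0.28310 mol
Divide by the smallest (0.28310 mol): C 1.200, H 1.000
Multiplying each by 5 gives whole numbers: C 6.00, H 5.00
Empirical formula: C6H5
Empirical-formula mass = 77.11 g/mol; 154 ÷ 77.11 ≈ 2, so the molecular formula is C12H10.

C12H10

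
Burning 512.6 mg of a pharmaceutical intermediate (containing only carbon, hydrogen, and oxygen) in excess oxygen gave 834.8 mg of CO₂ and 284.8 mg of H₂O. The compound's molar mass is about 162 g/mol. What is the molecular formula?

C6H10O5

mol C = 0.8348 g CO₂ ÷ 44.009 g/mol = 0.018969 mol
mol H = 2 × 0.2848 g H₂O ÷ 18.015 g/mol = 0.031618 mol
mass O = 0.5126 − (0.22783 + 0.031871) = 0.25289 g → mol O = 0.25289 ÷ 15.999 = 0.015807 mol
Divide by the smallest (0.015807 mol): C 1.200, H 2.000, O 1.000
Multiplying each by 5 gives whole numbers: C 6.00, H 10.00, O 5.00
Empirical formula: C6H10O5
Empirical-formula mass = 162.14 g/mol; 162 ÷ 162.14 ≈ 1, so the molecular formula is C6H10O5.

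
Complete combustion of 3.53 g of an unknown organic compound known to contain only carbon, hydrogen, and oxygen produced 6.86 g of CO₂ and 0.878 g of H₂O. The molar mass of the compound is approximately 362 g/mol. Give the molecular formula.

C16H10O10

mol C = 6.86 g CO₂ ÷ 44.009 g/mol = 0.1559 mol
mol H = 2 × 0.878 g H₂O ÷ 18.015 g/mol = 0.09747 mol
mass O = 3.53 − (1.872 + 0.09825) = 1.560 g → mol O = 1.560 ÷ 15.999 = 0.09748 mol
Divide by the smallest (0.09747 mol): C 1.599, H 1.000, O 1.000
Multiplying each by 5 gives whole numbers: C 8.00, H 5.00, O 5.00
Empirical formula: C8H5O5
Empirical-formula mass = 181.12 g/mol; 362 ÷ 181.12 ≈ 2, so the molecular formula is C16H10O10.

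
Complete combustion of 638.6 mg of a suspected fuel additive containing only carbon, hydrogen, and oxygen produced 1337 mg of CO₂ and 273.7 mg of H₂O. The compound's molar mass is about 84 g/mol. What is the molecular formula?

C4H4O2

mol C = 1.337 g CO₂ ÷ 44.009 g/mol = 0.030380 mol
mol H = 2 × 0.2737 g H₂O ÷ 18.015 g/mol = 0.030386 mol
mass O = 0.6386 − (0.36490 + 0.030629) = 0.24308 g → mol O = 0.24308 ÷ 15.999 = 0.015193 mol
Divide by the smallest (0.015193 mol): C 2.000, H 2.000, O 1.000
Empirical formula: C2H2O
Empirical-formula mass = 42.04 g/mol; 84 ÷ 42.04 ≈ 2, so the molecular formula is C4H4O2.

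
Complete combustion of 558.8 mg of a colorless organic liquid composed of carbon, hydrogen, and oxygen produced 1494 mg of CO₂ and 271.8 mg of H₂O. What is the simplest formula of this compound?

C9H8O2

mol C = 1.494 g CO₂ ÷ 44.009 g/mol = 0.033948 mol
mol H = 2 × 0.2718 g H₂O ÷ 18.015 g/mol = 0.030175 mol
mass O = 0.5588 − (0.40774 + 0.030416) = 0.12064 g → mol O = 0.12064 ÷ 15.999 = 0.0075404 mol
Divide by the smallest (0.0075404 mol): C 4.502, H 4.002, O 1.000
Multiplying each by 2 gives whole numbers: C 9.00, H 8.00, O 2.00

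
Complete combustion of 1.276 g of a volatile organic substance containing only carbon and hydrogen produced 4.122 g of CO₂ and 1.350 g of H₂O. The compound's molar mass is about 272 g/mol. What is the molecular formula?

mol C = 4.122 g CO₂ ÷ 44.009 g/mol = 0.093663 mol
mol H = 2 × 1.350 g H₂O ÷ 18.015 g/mol = 0.14988 mol
Divide by the smallest (0.093663 mol): C 1.000, H 1.600
Multiplying each by 5 gives whole numbers: C 5.00, H 8.00
Empirical formula: C5H8
Empirical-formula mass = 68.12 g/mol; 272 ÷ 68.12 ≈ 4, so the molecular formula is C20H32.

C20H32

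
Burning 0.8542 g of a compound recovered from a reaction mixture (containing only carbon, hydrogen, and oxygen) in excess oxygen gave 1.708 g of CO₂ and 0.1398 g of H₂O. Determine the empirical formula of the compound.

mol C = 1.708 g CO₂ ÷ 44.009 g/mol = 0.038810 mol
mol H = 2 × 0.1398 g H₂O ÷ 18.015 g/mol = 0.015520 mol
mass O = 0.8542 − (0.46615 + 0.015645) = 0.37241 g → mol O = 0.37241 ÷ 15.999 = 0.023277 mol
Divide by the smallest (0.015520 mol): C 2.501, H 1.000, O 1.500
Multiplying each by 2 gives whole numbers: C 5.00, H 2.00, O 3.00

C5H2O3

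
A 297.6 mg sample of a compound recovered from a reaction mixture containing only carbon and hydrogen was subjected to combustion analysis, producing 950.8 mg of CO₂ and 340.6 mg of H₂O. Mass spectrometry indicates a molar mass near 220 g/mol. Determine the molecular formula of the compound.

mol C = 0.9508 g CO₂ ÷ 44.009 g/mol = 0.021605 mol
mol H = 2 × 0.3406 g H₂O ÷ 18.015 g/mol = 0.037813 mol
Divide by the smallest (0.021605 mol): C 1.000, H 1.750
Multiplying each by 4 gives whole numbers: C 4.00, H 7.00
Empirical formula: C4H7
Empirical-formula mass = 55.10 g/mol; 220 ÷ 55.10 ≈ 4, so the molecular formula is C16H28.

C16H28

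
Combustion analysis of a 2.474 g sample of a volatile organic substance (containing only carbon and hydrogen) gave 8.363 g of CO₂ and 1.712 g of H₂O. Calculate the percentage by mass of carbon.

mol C = 8.363 g CO₂ ÷ 44.009 g/mol = 0.19003 mol
mol H = 2 × 1.712 g H₂O ÷ 18.015 g/mol = 0.19006 mol
mass % C = 2.2824 g ÷ 2.474 g × 100%

92.26%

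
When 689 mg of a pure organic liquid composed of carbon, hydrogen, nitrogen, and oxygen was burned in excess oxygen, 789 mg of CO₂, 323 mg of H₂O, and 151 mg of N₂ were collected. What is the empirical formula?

mol C = 0.789 g CO₂ ÷ 44.009 g/mol = 0.01793 mol
mol H = 2 × 0.323 g H₂O ÷ 18.015 g/mol = 0.03586 mol
mol N = 2 × 0.151 g N₂ ÷ 28.014 g/mol = 0.01078 mol
mass O = 0.689 − (0.2153 + 0.03615 + 0.1510) = 0.2865 g → mol O = 0.2865 ÷ 15.999 = 0.01791 mol
Divide by the smallest (0.01078 mol): C 1.663, H 3.326, N 1.000, O 1.661
Multiplying each by 3 gives whole numbers: C 4.99, H 9.98, N 3.00, O 4.98

C5H10N3O5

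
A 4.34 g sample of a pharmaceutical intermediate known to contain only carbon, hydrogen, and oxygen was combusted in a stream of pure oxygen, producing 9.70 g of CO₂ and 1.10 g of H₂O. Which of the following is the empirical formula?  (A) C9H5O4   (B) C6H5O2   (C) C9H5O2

(A) C9H5O4

mol C = 9.70 g CO₂ ÷ 44.009 g/mol = 0.2204 mol
mol H = 2 × 1.10 g H₂O ÷ 18.015 g/mol = 0.1221 mol
mass O = 4.34 − (2.647 + 0.1231) = 1.570 g → mol O = 1.570 ÷ 15.999 = 0.09810 mol
Divide by the smallest (0.09810 mol): C 2.247, H 1.245, O 1.000
Multiplying each by 4 gives whole numbers: C 8.99, H 4.98, O 4.00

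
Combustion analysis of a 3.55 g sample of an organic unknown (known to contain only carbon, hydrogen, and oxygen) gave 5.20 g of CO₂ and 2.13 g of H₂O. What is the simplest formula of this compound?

CH2O

mol C = 5.20 g CO₂ ÷ 44.009 g/mol = 0.1182 mol
mol H = 2 × 2.13 g H₂O ÷ 18.015 g/mol = 0.2365 mol
mass O = 3.55 − (1.419 + 0.2384) = 1.892 g → mol O = 1.892 ÷ 15.999 = 0.1183 mol
Divide by the smallest (0.1182 mol): C 1.000, H 2.001, O 1.001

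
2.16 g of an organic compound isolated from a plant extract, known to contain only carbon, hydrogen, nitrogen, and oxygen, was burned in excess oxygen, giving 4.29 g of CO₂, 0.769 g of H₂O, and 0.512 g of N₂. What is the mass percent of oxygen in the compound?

mol C = 4.29 g CO₂ ÷ 44.009 g/mol = 0.09748 mol
mol H = 2 × 0.769 g H₂O ÷ 18.015 g/mol = 0.08537 mol
mol N = 2 × 0.512 g N₂ ÷ 28.014 g/mol = 0.03655 mol
mass O = 2.16 − (1.171 + 0.08606 + 0.5120) = 0.3911 g → mol O = 0.3911 ÷ 15.999 = 0.02445 mol
mass % O = 0.3911 g ÷ 2.16 g × 100%

18.1%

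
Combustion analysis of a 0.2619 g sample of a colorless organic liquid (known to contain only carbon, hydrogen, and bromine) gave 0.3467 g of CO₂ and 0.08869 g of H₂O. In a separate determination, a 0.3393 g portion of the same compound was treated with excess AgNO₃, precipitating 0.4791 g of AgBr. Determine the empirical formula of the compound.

mol C = 0.3467 g CO₂ ÷ 44.009 g/mol = 0.0078779 mol
mol H = 2 × 0.08869 g H₂O ÷ 18.015 g/mol = 0.0098462 mol
From the AgBr data: mol Br per gram of compound = (0.4791 ÷ 187.772) ÷ 0.3393 = 0.0075199 mol/g, so in the 0.2619 g combustion sample mol Br = 0.0019695 mol
Divide by the smallest (0.0019695 mol): C 4.000, H 4.999, Br 1.000

C4H5Br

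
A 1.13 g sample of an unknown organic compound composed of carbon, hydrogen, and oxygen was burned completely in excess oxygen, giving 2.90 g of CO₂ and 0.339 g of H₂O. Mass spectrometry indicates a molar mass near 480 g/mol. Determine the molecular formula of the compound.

mol C = 2.90 g CO₂ ÷ 44.009 g/mol = 0.06590 mol
mol H = 2 × 0.339 g H₂O ÷ 18.015 g/mol = 0.03764 mol
mass O = 1.13 − (0.7915 + 0.03794) = 0.3006 g → mol O = 0.3006 ÷ 15.999 = 0.01879 mol
Divide by the smallest (0.01879 mol): C 3.507, H 2.003, O 1.000
Multiplying each by 2 gives whole numbers: C 7.01, H 4.01, O 2.00
Empirical formula: C7H4O2
Empirical-formula mass = 120.11 g/mol; 480 ÷ 120.11 ≈ 4, so the molecular formula is C28H16O8.

C28H16O8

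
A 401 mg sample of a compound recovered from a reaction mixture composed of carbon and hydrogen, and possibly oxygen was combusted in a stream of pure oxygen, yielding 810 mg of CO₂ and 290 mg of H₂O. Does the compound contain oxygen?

mol C = 0.810 g CO₂ ÷ 44.009 g/mol = 0.01841 mol
mol H = 2 × 0.290 g H₂O ÷ 18.015 g/mol = 0.03220 mol
C and H account for only 0.2535 g of the 0.401 g sample; the remaining 0.1475 g must be oxygen.

yes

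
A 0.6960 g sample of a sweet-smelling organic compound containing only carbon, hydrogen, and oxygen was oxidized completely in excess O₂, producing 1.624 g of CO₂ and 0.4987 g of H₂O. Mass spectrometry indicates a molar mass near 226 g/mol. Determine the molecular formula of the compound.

mol C = 1.624 g CO₂ ÷ 44.009 g/mol = 0.036902 mol
mol H = 2 × 0.4987 g H₂O ÷ 18.015 g/mol = 0.055365 mol
mass O = 0.6960 − (0.44322 + 0.055808) = 0.19697 g → mol O = 0.19697 ÷ 15.999 = 0.012311 mol
Divide by the smallest (0.012311 mol): C 2.997, H 4.497, O 1.000
Multiplying each by 2 gives whole numbers: C 5.99, H 8.99, O 2.00
Empirical formula: C6H9O2
Empirical-formula mass = 113.14 g/mol; 226 ÷ 113.14 ≈ 2, so the molecular formula is C12H18O4.

C12H18O4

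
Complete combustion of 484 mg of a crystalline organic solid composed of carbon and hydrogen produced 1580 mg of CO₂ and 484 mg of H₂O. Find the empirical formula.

mol C = 1.58 g CO₂ ÷ 44.009 g/mol = 0.03590 mol
mol H = 2 × 0.484 g H₂O ÷ 18.015 g/mol = 0.05373 mol
Divide by the smallest (0.03590 mol): C 1.000, H 1.497
Multiplying each by 2 gives whole numbers: C 2.00, H 2.99

C2H3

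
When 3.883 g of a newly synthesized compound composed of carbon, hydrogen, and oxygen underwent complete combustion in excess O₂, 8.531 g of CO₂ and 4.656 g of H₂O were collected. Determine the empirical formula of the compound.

C3H8O

mol C = 8.531 g CO₂ ÷ 44.009 g/mol = 0.19385 mol
mol H = 2 × 4.656 g H₂O ÷ 18.015 g/mol = 0.51690 mol
mass O = 3.883 − (2.3283 + 0.52104) = 1.0337 g → mol O = 1.0337 ÷ 15.999 = 0.064608 mol
Divide by the smallest (0.064608 mol): C 3.000, H 8.001, O 1.000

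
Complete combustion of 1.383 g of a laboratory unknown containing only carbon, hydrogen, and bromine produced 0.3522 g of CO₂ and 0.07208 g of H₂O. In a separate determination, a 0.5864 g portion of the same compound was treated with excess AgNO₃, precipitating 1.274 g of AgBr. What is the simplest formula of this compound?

mol C = 0.3522 g CO₂ ÷ 44.009 g/mol = 0.0080029 mol
mol H = 2 × 0.07208 g H₂O ÷ 18.015 g/mol = 0.0080022 mol
From the AgBr data: mol Br per gram of compound = (1.274 ÷ 187.772) ÷ 0.5864 = 0.011570 mol/g, so in the 1.383 g combustion sample mol Br = 0.016002 mol
Divide by the smallest (0.0080022 mol): C 1.000, H 1.000, Br 2.000

CHBr2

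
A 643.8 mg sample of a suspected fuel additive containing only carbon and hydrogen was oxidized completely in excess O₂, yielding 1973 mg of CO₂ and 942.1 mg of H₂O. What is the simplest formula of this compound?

C3H7

mol C = 1.973 g CO₂ ÷ 44.009 g/mol = 0.044832 mol
mol H = 2 × 0.9421 g H₂O ÷ 18.015 g/mol = 0.10459 mol
Divide by the smallest (0.044832 mol): C 1.000, H 2.333
Multiplying each by 3 gives whole numbers: C 3.00, H 7.00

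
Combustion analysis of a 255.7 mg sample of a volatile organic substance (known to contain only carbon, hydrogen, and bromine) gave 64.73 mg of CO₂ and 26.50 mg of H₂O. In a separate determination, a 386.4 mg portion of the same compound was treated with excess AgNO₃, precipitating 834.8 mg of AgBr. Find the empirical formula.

mol C = 0.06473 g CO₂ ÷ 44.009 g/mol = 0.0014708 mol
mol H = 2 × 0.02650 g H₂O ÷ 18.015 g/mol = 0.0029420 mol
From the AgBr data: mol Br per gram of compound = (0.8348 ÷ 187.772) ÷ 0.3864 = 0.011506 mol/g, so in the 0.2557 g combustion sample mol Br = 0.0029420 mol
Divide by the smallest (0.0014708 mol): C 1.000, H 2.000, Br 2.000

CH2Br2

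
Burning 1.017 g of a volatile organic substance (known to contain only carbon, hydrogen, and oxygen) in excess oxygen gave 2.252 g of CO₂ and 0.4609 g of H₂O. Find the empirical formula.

C7H7O3

mol C = 2.252 g CO₂ ÷ 44.009 g/mol = 0.051171 mol
mol H = 2 × 0.4609 g H₂O ÷ 18.015 g/mol = 0.051168 mol
mass O = 1.017 − (0.61462 + 0.051578) = 0.35080 g → mol O = 0.35080 ÷ 15.999 = 0.021927 mol
Divide by the smallest (0.021927 mol): C 2.334, H 2.334, O 1.000
Multiplying each by 3 gives whole numbers: C 7.00, H 7.00, O 3.00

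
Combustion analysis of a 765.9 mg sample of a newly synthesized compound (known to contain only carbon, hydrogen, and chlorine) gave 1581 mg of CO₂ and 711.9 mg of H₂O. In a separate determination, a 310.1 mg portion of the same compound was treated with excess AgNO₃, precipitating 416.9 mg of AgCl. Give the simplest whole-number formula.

C5H11Cl

mol C = 1.581 g CO₂ ÷ 44.009 g/mol = 0.035924 mol
mol H = 2 × 0.7119 g H₂O ÷ 18.015 g/mol = 0.079034 mol
From the AgCl data: mol Cl per gram of compound = (0.4169 ÷ 143.318) ÷ 0.3101 = 0.0093806 mol/g, so in the 0.7659 g combustion sample mol Cl = 0.0071846 mol
Divide by the smallest (0.0071846 mol): C 5.000, H 11.001, Cl 1.000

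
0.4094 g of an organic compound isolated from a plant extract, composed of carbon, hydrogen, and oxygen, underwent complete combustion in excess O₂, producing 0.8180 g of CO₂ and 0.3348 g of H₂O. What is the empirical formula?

C2H4O

mol C = 0.8180 g CO₂ ÷ 44.009 g/mol = 0.018587 mol
mol H = 2 × 0.3348 g H₂O ÷ 18.015 g/mol = 0.037169 mol
mass O = 0.4094 − (0.22325 + 0.037466) = 0.14868 g → mol O = 0.14868 ÷ 15.999 = 0.0092933 mol
Divide by the smallest (0.0092933 mol): C 2.000, H 4.000, O 1.000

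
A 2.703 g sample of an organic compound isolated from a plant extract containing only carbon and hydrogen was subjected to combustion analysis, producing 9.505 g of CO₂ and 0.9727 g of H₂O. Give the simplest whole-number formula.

mol C = 9.505 g CO₂ ÷ 44.009 g/mol = 0.21598 mol
mol H = 2 × 0.9727 g H₂O ÷ 18.015 g/mol = 0.10799 mol
Divide by the smallest (0.10799 mol): C 2.000, H 1.000

C2H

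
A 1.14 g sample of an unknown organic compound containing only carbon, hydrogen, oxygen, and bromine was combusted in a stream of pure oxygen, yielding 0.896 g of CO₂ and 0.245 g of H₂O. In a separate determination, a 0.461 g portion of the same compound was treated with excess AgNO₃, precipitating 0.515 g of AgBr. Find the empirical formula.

C3H4BrO3

mol C = 0.896 g CO₂ ÷ 44.009 g/mol = 0.02036 mol
mol H = 2 × 0.245 g H₂O ÷ 18.015 g/mol = 0.02720 mol
From the AgBr data: mol Br per gram of compound = (0.515 ÷ 187.772) ÷ 0.461 = 0.005949 mol/g, so in the 1.14 g combustion sample mol Br = 0.006782 mol
mass O = 1.14 − (0.2445 + 0.02742 + 0.5419) = 0.3261 g → mol O = 0.3261 ÷ 15.999 = 0.02038 mol
Divide by the smallest (0.006782 mol): C 3.002, H 4.010, Br 1.000, O 3.005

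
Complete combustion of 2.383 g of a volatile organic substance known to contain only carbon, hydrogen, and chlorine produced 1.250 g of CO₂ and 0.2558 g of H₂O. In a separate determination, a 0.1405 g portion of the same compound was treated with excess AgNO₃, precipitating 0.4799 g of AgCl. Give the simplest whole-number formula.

CHCl2

mol C = 1.250 g CO₂ ÷ 44.009 g/mol = 0.028403 mol
mol H = 2 × 0.2558 g H₂O ÷ 18.015 g/mol = 0.028399 mol
From the AgCl data: mol Cl per gram of compound = (0.4799 ÷ 143.318) ÷ 0.1405 = 0.023833 mol/g, so in the 2.383 g combustion sample mol Cl = 0.056793 mol
Divide by the smallest (0.028399 mol): C 1.000, H 1.000, Cl 2.000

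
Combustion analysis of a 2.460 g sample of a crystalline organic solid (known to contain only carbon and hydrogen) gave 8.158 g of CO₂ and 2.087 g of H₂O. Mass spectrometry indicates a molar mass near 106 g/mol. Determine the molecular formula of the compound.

C8H10

mol C = 8.158 g CO₂ ÷ 44.009 g/mol = 0.18537 mol
mol H = 2 × 2.087 g H₂O ÷ 18.015 g/mol = 0.23170 mol
Divide by the smallest (0.18537 mol): C 1.000, H 1.250
Multiplying each by 4 gives whole numbers: C 4.00, H 5.00
Empirical formula: C4H5
Empirical-formula mass = 53.08 g/mol; 106 ÷ 53.08 ≈ 2, so the molecular formula is C8H10.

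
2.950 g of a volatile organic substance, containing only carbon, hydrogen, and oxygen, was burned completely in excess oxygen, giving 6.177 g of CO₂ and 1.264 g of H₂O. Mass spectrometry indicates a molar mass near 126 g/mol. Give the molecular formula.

mol C = 6.177 g CO₂ ÷ 44.009 g/mol = 0.14036 mol
mol H = 2 × 1.264 g H₂O ÷ 18.015 g/mol = 0.14033 mol
mass O = 2.950 − (1.6858 + 0.14145) = 1.1227 g → mol O = 1.1227 ÷ 15.999 = 0.070174 mol
Divide by the smallest (0.070174 mol): C 2.000, H 2.000, O 1.000
Empirical formula: C2H2O
Empirical-formula mass = 42.04 g/mol; 126 ÷ 42.04 ≈ 3, so the molecular formula is C6H6O3.

C6H6O3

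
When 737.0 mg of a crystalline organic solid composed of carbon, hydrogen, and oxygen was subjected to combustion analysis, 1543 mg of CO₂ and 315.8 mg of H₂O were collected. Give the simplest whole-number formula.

C2H2O

mol C = 1.543 g CO₂ ÷ 44.009 g/mol = 0.035061 mol
mol H = 2 × 0.3158 g H₂O ÷ 18.015 g/mol = 0.035060 mol
mass O = 0.7370 − (0.42112 + 0.035340) = 0.28054 g → mol O = 0.28054 ÷ 15.999 = 0.017535 mol
Divide by the smallest (0.017535 mol): C 1.999, H 1.999, O 1.000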